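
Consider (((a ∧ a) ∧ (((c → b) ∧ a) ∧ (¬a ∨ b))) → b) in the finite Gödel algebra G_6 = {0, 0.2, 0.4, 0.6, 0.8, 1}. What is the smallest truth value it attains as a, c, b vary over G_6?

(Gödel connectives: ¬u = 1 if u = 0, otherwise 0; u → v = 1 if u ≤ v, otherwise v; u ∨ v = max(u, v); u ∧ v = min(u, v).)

1.00

Every assignment gives 1. For instance at a = 0, c = 0, b = 0:
  (a ∧ a) = min(0, 0) = 0
  (c → b): 0 ≤ 0, so result = 1
  ((c → b) ∧ a) = min(1, 0) = 0
  ¬a: Gödel ¬ of 0 = 1 (operand is 0)
  (¬a ∨ b) = max(1, 0) = 1
  (((c → b) ∧ a) ∧ (¬a ∨ b)) = min(0, 1) = 0
  ((a ∧ a) ∧ (((c → b) ∧ a) ∧ (¬a ∨ b))) = min(0, 0) = 0
  (((a ∧ a) ∧ (((c → b) ∧ a) ∧ (¬a ∨ b))) → b): 0 ≤ 0, so result = 1
All 216 assignments give value 1 — the formula is a G_6-tautology.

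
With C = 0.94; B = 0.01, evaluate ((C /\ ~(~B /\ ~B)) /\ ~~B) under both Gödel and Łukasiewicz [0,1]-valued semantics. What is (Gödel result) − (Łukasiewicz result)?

Gödel evaluation:
  ~B: Gödel ¬ of 0.01 = 0 (operand ≠ 0)
  ~B: Gödel ¬ of 0.01 = 0 (operand ≠ 0)
  (~B /\ ~B) = min(0, 0) = 0
  ~(~B /\ ~B): Gödel ¬ of 0 = 1 (operand is 0)
  (C /\ ~(~B /\ ~B)) = min(0.94, 1) = 0.94
  ~B: Gödel ¬ of 0.01 = 0 (operand ≠ 0)
  ~~B: Gödel ¬ of 0 = 1 (operand is 0)
  ((C /\ ~(~B /\ ~B)) /\ ~~B) = min(0.94, 1) = 0.94
  Gödel value = 0.94
Łukasiewicz evaluation:
  ~B: Łukasiewicz ¬ gives 1 − 0.01 = 0.99
  ~B: Łukasiewicz ¬ gives 1 − 0.01 = 0.99
  (~B /\ ~B) = min(0.99, 0.99) = 0.99
  ~(~B /\ ~B): Łukasiewicz ¬ gives 1 − 0.99 = 0.01
  (C /\ ~(~B /\ ~B)) = min(0.94, 0.01) = 0.01
  ~B: Łukasiewicz ¬ gives 1 − 0.01 = 0.99
  ~~B: Łukasiewicz ¬ gives 1 − 0.99 = 0.01
  ((C /\ ~(~B /\ ~B)) /\ ~~B) = min(0.01, 0.01) = 0.01
  Łukasiewicz value = 0.01
Difference: 0.94 − 0.01 = 0.93

0.93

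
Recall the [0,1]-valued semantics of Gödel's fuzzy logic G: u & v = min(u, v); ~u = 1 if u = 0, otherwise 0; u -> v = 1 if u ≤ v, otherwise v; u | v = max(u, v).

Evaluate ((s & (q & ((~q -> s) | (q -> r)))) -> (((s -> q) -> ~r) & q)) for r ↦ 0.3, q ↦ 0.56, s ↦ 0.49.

0.00

~q: Gödel ¬ of 0.56 = 0 (operand ≠ 0)
(~q -> s): 0 ≤ 0.49, so result = 1
(q -> r): 0.56 > 0.3, so result = 0.3
((~q -> s) | (q -> r)) = max(1, 0.3) = 1
(q & ((~q -> s) | (q -> r))) = min(0.56, 1) = 0.56
(s & (q & ((~q -> s) | (q -> r)))) = min(0.49, 0.56) = 0.49
(s -> q): 0.49 ≤ 0.56, so result = 1
~r: Gödel ¬ of 0.3 = 0 (operand ≠ 0)
((s -> q) -> ~r): 1 > 0, so result = 0
(((s -> q) -> ~r) & q) = min(0, 0.56) = 0
((s & (q & ((~q -> s) | (q -> r)))) -> (((s -> q) -> ~r) & q)): 0.49 > 0, so result = 0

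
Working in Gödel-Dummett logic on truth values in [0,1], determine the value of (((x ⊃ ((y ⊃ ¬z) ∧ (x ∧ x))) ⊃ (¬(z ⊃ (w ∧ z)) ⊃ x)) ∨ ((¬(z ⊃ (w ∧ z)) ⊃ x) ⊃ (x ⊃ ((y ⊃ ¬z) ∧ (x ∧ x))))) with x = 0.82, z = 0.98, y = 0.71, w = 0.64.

1.00

¬z: Gödel ¬ of 0.98 = 0 (operand ≠ 0)
(y ⊃ ¬z): 0.71 > 0, so result = 0
(x ∧ x) = min(0.82, 0.82) = 0.82
((y ⊃ ¬z) ∧ (x ∧ x)) = min(0, 0.82) = 0
(x ⊃ ((y ⊃ ¬z) ∧ (x ∧ x))): 0.82 > 0, so result = 0
(w ∧ z) = min(0.64, 0.98) = 0.64
(z ⊃ (w ∧ z)): 0.98 > 0.64, so result = 0.64
¬(z ⊃ (w ∧ z)): Gödel ¬ of 0.64 = 0 (operand ≠ 0)
(¬(z ⊃ (w ∧ z)) ⊃ x): 0 ≤ 0.82, so result = 1
((x ⊃ ((y ⊃ ¬z) ∧ (x ∧ x))) ⊃ (¬(z ⊃ (w ∧ z)) ⊃ x)): 0 ≤ 1, so result = 1
(w ∧ z) = min(0.64, 0.98) = 0.64
(z ⊃ (w ∧ z)): 0.98 > 0.64, so result = 0.64
¬(z ⊃ (w ∧ z)): Gödel ¬ of 0.64 = 0 (operand ≠ 0)
(¬(z ⊃ (w ∧ z)) ⊃ x): 0 ≤ 0.82, so result = 1
¬z: Gödel ¬ of 0.98 = 0 (operand ≠ 0)
(y ⊃ ¬z): 0.71 > 0, so result = 0
(x ∧ x) = min(0.82, 0.82) = 0.82
((y ⊃ ¬z) ∧ (x ∧ x)) = min(0, 0.82) = 0
(x ⊃ ((y ⊃ ¬z) ∧ (x ∧ x))): 0.82 > 0, so result = 0
((¬(z ⊃ (w ∧ z)) ⊃ x) ⊃ (x ⊃ ((y ⊃ ¬z) ∧ (x ∧ x)))): 1 > 0, so result = 0
(((x ⊃ ((y ⊃ ¬z) ∧ (x ∧ x))) ⊃ (¬(z ⊃ (w ∧ z)) ⊃ x)) ∨ ((¬(z ⊃ (w ∧ z)) ⊃ x) ⊃ (x ⊃ ((y ⊃ ¬z) ∧ (x ∧ x))))) = max(1, 0) = 1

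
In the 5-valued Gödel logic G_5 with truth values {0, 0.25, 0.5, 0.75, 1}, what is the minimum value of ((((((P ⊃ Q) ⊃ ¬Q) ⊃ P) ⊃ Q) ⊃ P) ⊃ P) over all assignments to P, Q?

0.25

The minimum is attained at P = 0.25, Q = 0:
  (P ⊃ Q): 0.25 > 0, so result = 0
  ¬Q: Gödel ¬ of 0 = 1 (operand is 0)
  ((P ⊃ Q) ⊃ ¬Q): 0 ≤ 1, so result = 1
  (((P ⊃ Q) ⊃ ¬Q) ⊃ P): 1 > 0.25, so result = 0.25
  ((((P ⊃ Q) ⊃ ¬Q) ⊃ P) ⊃ Q): 0.25 > 0, so result = 0
  (((((P ⊃ Q) ⊃ ¬Q) ⊃ P) ⊃ Q) ⊃ P): 0 ≤ 0.25, so result = 1
  ((((((P ⊃ Q) ⊃ ¬Q) ⊃ P) ⊃ Q) ⊃ P) ⊃ P): 1 > 0.25, so result = 0.25
Checking all 25 assignments confirms none give a value below 0.25.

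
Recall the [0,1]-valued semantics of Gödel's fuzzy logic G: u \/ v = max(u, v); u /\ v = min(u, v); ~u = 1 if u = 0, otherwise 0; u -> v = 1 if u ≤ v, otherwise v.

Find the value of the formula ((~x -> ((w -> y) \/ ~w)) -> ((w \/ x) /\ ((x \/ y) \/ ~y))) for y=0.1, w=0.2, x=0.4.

0.40

~x: Gödel ¬ of 0.4 = 0 (operand ≠ 0)
(w -> y): 0.2 > 0.1, so result = 0.1
~w: Gödel ¬ of 0.2 = 0 (operand ≠ 0)
((w -> y) \/ ~w) = max(0.1, 0) = 0.1
(~x -> ((w -> y) \/ ~w)): 0 ≤ 0.1, so result = 1
(w \/ x) = max(0.2, 0.4) = 0.4
(x \/ y) = max(0.4, 0.1) = 0.4
~y: Gödel ¬ of 0.1 = 0 (operand ≠ 0)
((x \/ y) \/ ~y) = max(0.4, 0) = 0.4
((w \/ x) /\ ((x \/ y) \/ ~y)) = min(0.4, 0.4) = 0.4
((~x -> ((w -> y) \/ ~w)) -> ((w \/ x) /\ ((x \/ y) \/ ~y))): 1 > 0.4, so result = 0.4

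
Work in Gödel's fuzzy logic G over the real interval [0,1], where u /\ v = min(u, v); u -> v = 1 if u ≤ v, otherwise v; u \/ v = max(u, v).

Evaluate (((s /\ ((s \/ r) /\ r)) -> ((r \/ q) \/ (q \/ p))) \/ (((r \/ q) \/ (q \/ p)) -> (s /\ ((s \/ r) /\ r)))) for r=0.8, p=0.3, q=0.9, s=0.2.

1.00

(s \/ r) = max(0.2, 0.8) = 0.8
((s \/ r) /\ r) = min(0.8, 0.8) = 0.8
(s /\ ((s \/ r) /\ r)) = min(0.2, 0.8) = 0.2
(r \/ q) = max(0.8, 0.9) = 0.9
(q \/ p) = max(0.9, 0.3) = 0.9
((r \/ q) \/ (q \/ p)) = max(0.9, 0.9) = 0.9
((s /\ ((s \/ r) /\ r)) -> ((r \/ q) \/ (q \/ p))): 0.2 ≤ 0.9, so result = 1
(r \/ q) = max(0.8, 0.9) = 0.9
(q \/ p) = max(0.9, 0.3) = 0.9
((r \/ q) \/ (q \/ p)) = max(0.9, 0.9) = 0.9
(s \/ r) = max(0.2, 0.8) = 0.8
((s \/ r) /\ r) = min(0.8, 0.8) = 0.8
(s /\ ((s \/ r) /\ r)) = min(0.2, 0.8) = 0.2
(((r \/ q) \/ (q \/ p)) -> (s /\ ((s \/ r) /\ r))): 0.9 > 0.2, so result = 0.2
(((s /\ ((s \/ r) /\ r)) -> ((r \/ q) \/ (q \/ p))) \/ (((r \/ q) \/ (q \/ p)) -> (s /\ ((s \/ r) /\ r)))) = max(1, 0.2) = 1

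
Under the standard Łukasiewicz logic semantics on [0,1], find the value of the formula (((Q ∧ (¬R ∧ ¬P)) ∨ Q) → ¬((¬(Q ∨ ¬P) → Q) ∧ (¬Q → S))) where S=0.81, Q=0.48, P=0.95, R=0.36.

¬R: Łukasiewicz ¬ gives 1 − 0.36 = 0.64
¬P: Łukasiewicz ¬ gives 1 − 0.95 = 0.05
(¬R ∧ ¬P) = min(0.64, 0.05) = 0.05
(Q ∧ (¬R ∧ ¬P)) = min(0.48, 0.05) = 0.05
((Q ∧ (¬R ∧ ¬P)) ∨ Q) = max(0.05, 0.48) = 0.48
¬P: Łukasiewicz ¬ gives 1 − 0.95 = 0.05
(Q ∨ ¬P) = max(0.48, 0.05) = 0.48
¬(Q ∨ ¬P): Łukasiewicz ¬ gives 1 − 0.48 = 0.52
(¬(Q ∨ ¬P) → Q): min(1, 1 − 0.52 + 0.48) = 0.96
¬Q: Łukasiewicz ¬ gives 1 − 0.48 = 0.52
(¬Q → S): min(1, 1 − 0.52 + 0.81) = 1
((¬(Q ∨ ¬P) → Q) ∧ (¬Q → S)) = min(0.96, 1) = 0.96
¬((¬(Q ∨ ¬P) → Q) ∧ (¬Q → S)): Łukasiewicz ¬ gives 1 − 0.96 = 0.04
(((Q ∧ (¬R ∧ ¬P)) ∨ Q) → ¬((¬(Q ∨ ¬P) → Q) ∧ (¬Q → S))): min(1, 1 − 0.48 + 0.04) = 0.56

0.56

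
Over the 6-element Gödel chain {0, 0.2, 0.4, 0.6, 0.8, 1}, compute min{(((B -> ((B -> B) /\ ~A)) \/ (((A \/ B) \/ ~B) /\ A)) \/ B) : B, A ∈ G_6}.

The minimum is attained at B = 0.2, A = 0.2:
  (B -> B): 0.2 ≤ 0.2, so result = 1
  ~A: Gödel ¬ of 0.2 = 0 (operand ≠ 0)
  ((B -> B) /\ ~A) = min(1, 0) = 0
  (B -> ((B -> B) /\ ~A)): 0.2 > 0, so result = 0
  (A \/ B) = max(0.2, 0.2) = 0.2
  ~B: Gödel ¬ of 0.2 = 0 (operand ≠ 0)
  ((A \/ B) \/ ~B) = max(0.2, 0) = 0.2
  (((A \/ B) \/ ~B) /\ A) = min(0.2, 0.2) = 0.2
  ((B -> ((B -> B) /\ ~A)) \/ (((A \/ B) \/ ~B) /\ A)) = max(0, 0.2) = 0.2
  (((B -> ((B -> B) /\ ~A)) \/ (((A \/ B) \/ ~B) /\ A)) \/ B) = max(0.2, 0.2) = 0.2
Checking all 36 assignments confirms none give a value below 0.20.

0.20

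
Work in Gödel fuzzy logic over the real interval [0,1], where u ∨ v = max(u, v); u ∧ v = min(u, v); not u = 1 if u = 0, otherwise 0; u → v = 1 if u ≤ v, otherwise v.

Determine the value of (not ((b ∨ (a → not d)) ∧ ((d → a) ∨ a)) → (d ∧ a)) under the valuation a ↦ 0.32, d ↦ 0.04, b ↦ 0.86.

not d: Gödel ¬ of 0.04 = 0 (operand ≠ 0)
(a → not d): 0.32 > 0, so result = 0
(b ∨ (a → not d)) = max(0.86, 0) = 0.86
(d → a): 0.04 ≤ 0.32, so result = 1
((d → a) ∨ a) = max(1, 0.32) = 1
((b ∨ (a → not d)) ∧ ((d → a) ∨ a)) = min(0.86, 1) = 0.86
not ((b ∨ (a → not d)) ∧ ((d → a) ∨ a)): Gödel ¬ of 0.86 = 0 (operand ≠ 0)
(d ∧ a) = min(0.04, 0.32) = 0.04
(not ((b ∨ (a → not d)) ∧ ((d → a) ∨ a)) → (d ∧ a)): 0 ≤ 0.04, so result = 1

1.00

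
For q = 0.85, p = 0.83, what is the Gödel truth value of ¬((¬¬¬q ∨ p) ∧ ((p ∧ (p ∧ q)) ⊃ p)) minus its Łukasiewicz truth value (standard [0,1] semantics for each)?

-0.17

Gödel evaluation:
  ¬q: Gödel ¬ of 0.85 = 0 (operand ≠ 0)
  ¬¬q: Gödel ¬ of 0 = 1 (operand is 0)
  ¬¬¬q: Gödel ¬ of 1 = 0 (operand ≠ 0)
  (¬¬¬q ∨ p) = max(0, 0.83) = 0.83
  (p ∧ q) = min(0.83, 0.85) = 0.83
  (p ∧ (p ∧ q)) = min(0.83, 0.83) = 0.83
  ((p ∧ (p ∧ q)) ⊃ p): 0.83 ≤ 0.83, so result = 1
  ((¬¬¬q ∨ p) ∧ ((p ∧ (p ∧ q)) ⊃ p)) = min(0.83, 1) = 0.83
  ¬((¬¬¬q ∨ p) ∧ ((p ∧ (p ∧ q)) ⊃ p)): Gödel ¬ of 0.83 = 0 (operand ≠ 0)
  Gödel value = 0
Łukasiewicz evaluation:
  ¬q: Łukasiewicz ¬ gives 1 − 0.85 = 0.15
  ¬¬q: Łukasiewicz ¬ gives 1 − 0.15 = 0.85
  ¬¬¬q: Łukasiewicz ¬ gives 1 − 0.85 = 0.15
  (¬¬¬q ∨ p) = max(0.15, 0.83) = 0.83
  (p ∧ q) = min(0.83, 0.85) = 0.83
  (p ∧ (p ∧ q)) = min(0.83, 0.83) = 0.83
  ((p ∧ (p ∧ q)) ⊃ p): min(1, 1 − 0.83 + 0.83) = 1
  ((¬¬¬q ∨ p) ∧ ((p ∧ (p ∧ q)) ⊃ p)) = min(0.83, 1) = 0.83
  ¬((¬¬¬q ∨ p) ∧ ((p ∧ (p ∧ q)) ⊃ p)): Łukasiewicz ¬ gives 1 − 0.83 = 0.17
  Łukasiewicz value = 0.17
Difference: 0 − 0.17 = -0.17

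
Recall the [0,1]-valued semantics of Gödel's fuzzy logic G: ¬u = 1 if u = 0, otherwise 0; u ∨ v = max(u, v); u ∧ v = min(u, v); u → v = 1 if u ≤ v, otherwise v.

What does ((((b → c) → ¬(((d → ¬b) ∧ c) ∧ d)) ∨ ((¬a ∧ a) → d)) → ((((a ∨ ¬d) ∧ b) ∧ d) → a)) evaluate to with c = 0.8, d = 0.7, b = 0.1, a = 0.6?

1.00

(b → c): 0.1 ≤ 0.8, so result = 1
¬b: Gödel ¬ of 0.1 = 0 (operand ≠ 0)
(d → ¬b): 0.7 > 0, so result = 0
((d → ¬b) ∧ c) = min(0, 0.8) = 0
(((d → ¬b) ∧ c) ∧ d) = min(0, 0.7) = 0
¬(((d → ¬b) ∧ c) ∧ d): Gödel ¬ of 0 = 1 (operand is 0)
((b → c) → ¬(((d → ¬b) ∧ c) ∧ d)): 1 ≤ 1, so result = 1
¬a: Gödel ¬ of 0.6 = 0 (operand ≠ 0)
(¬a ∧ a) = min(0, 0.6) = 0
((¬a ∧ a) → d): 0 ≤ 0.7, so result = 1
(((b → c) → ¬(((d → ¬b) ∧ c) ∧ d)) ∨ ((¬a ∧ a) → d)) = max(1, 1) = 1
¬d: Gödel ¬ of 0.7 = 0 (operand ≠ 0)
(a ∨ ¬d) = max(0.6, 0) = 0.6
((a ∨ ¬d) ∧ b) = min(0.6, 0.1) = 0.1
(((a ∨ ¬d) ∧ b) ∧ d) = min(0.1, 0.7) = 0.1
((((a ∨ ¬d) ∧ b) ∧ d) → a): 0.1 ≤ 0.6, so result = 1
((((b → c) → ¬(((d → ¬b) ∧ c) ∧ d)) ∨ ((¬a ∧ a) → d)) → ((((a ∨ ¬d) ∧ b) ∧ d) → a)): 1 ≤ 1, so result = 1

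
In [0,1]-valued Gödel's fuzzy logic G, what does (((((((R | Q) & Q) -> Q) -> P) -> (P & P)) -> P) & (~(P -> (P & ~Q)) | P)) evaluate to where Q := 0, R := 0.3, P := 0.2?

0.20

(R | Q) = max(0.3, 0) = 0.3
((R | Q) & Q) = min(0.3, 0) = 0
(((R | Q) & Q) -> Q): 0 ≤ 0, so result = 1
((((R | Q) & Q) -> Q) -> P): 1 > 0.2, so result = 0.2
(P & P) = min(0.2, 0.2) = 0.2
(((((R | Q) & Q) -> Q) -> P) -> (P & P)): 0.2 ≤ 0.2, so result = 1
((((((R | Q) & Q) -> Q) -> P) -> (P & P)) -> P): 1 > 0.2, so result = 0.2
~Q: Gödel ¬ of 0 = 1 (operand is 0)
(P & ~Q) = min(0.2, 1) = 0.2
(P -> (P & ~Q)): 0.2 ≤ 0.2, so result = 1
~(P -> (P & ~Q)): Gödel ¬ of 1 = 0 (operand ≠ 0)
(~(P -> (P & ~Q)) | P) = max(0, 0.2) = 0.2
(((((((R | Q) & Q) -> Q) -> P) -> (P & P)) -> P) & (~(P -> (P & ~Q)) | P)) = min(0.2, 0.2) = 0.2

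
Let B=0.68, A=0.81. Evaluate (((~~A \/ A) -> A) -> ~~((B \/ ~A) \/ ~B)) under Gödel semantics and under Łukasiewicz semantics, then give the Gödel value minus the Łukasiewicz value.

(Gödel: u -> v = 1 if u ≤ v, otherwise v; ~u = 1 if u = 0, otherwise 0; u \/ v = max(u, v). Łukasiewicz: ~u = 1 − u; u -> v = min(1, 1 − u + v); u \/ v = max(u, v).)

Gödel evaluation:
  ~A: Gödel ¬ of 0.81 = 0 (operand ≠ 0)
  ~~A: Gödel ¬ of 0 = 1 (operand is 0)
  (~~A \/ A) = max(1, 0.81) = 1
  ((~~A \/ A) -> A): 1 > 0.81, so result = 0.81
  ~A: Gödel ¬ of 0.81 = 0 (operand ≠ 0)
  (B \/ ~A) = max(0.68, 0) = 0.68
  ~B: Gödel ¬ of 0.68 = 0 (operand ≠ 0)
  ((B \/ ~A) \/ ~B) = max(0.68, 0) = 0.68
  ~((B \/ ~A) \/ ~B): Gödel ¬ of 0.68 = 0 (operand ≠ 0)
  ~~((B \/ ~A) \/ ~B): Gödel ¬ of 0 = 1 (operand is 0)
  (((~~A \/ A) -> A) -> ~~((B \/ ~A) \/ ~B)): 0.81 ≤ 1, so result = 1
  Gödel value = 1
Łukasiewicz evaluation:
  ~A: Łukasiewicz ¬ gives 1 − 0.81 = 0.19
  ~~A: Łukasiewicz ¬ gives 1 − 0.19 = 0.81
  (~~A \/ A) = max(0.81, 0.81) = 0.81
  ((~~A \/ A) -> A): min(1, 1 − 0.81 + 0.81) = 1
  ~A: Łukasiewicz ¬ gives 1 − 0.81 = 0.19
  (B \/ ~A) = max(0.68, 0.19) = 0.68
  ~B: Łukasiewicz ¬ gives 1 − 0.68 = 0.32
  ((B \/ ~A) \/ ~B) = max(0.68, 0.32) = 0.68
  ~((B \/ ~A) \/ ~B): Łukasiewicz ¬ gives 1 − 0.68 = 0.32
  ~~((B \/ ~A) \/ ~B): Łukasiewicz ¬ gives 1 − 0.32 = 0.68
  (((~~A \/ A) -> A) -> ~~((B \/ ~A) \/ ~B)): min(1, 1 − 1 + 0.68) = 0.68
  Łukasiewicz value = 0.68
Difference: 1 − 0.68 = 0.32

0.32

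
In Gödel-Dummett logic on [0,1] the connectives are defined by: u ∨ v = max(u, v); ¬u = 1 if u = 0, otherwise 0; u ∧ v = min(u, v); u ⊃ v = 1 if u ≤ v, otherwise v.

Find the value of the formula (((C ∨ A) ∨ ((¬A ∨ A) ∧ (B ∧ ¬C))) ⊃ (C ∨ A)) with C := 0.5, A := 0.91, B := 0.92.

(C ∨ A) = max(0.5, 0.91) = 0.91
¬A: Gödel ¬ of 0.91 = 0 (operand ≠ 0)
(¬A ∨ A) = max(0, 0.91) = 0.91
¬C: Gödel ¬ of 0.5 = 0 (operand ≠ 0)
(B ∧ ¬C) = min(0.92, 0) = 0
((¬A ∨ A) ∧ (B ∧ ¬C)) = min(0.91, 0) = 0
((C ∨ A) ∨ ((¬A ∨ A) ∧ (B ∧ ¬C))) = max(0.91, 0) = 0.91
(C ∨ A) = max(0.5, 0.91) = 0.91
(((C ∨ A) ∨ ((¬A ∨ A) ∧ (B ∧ ¬C))) ⊃ (C ∨ A)): 0.91 ≤ 0.91, so result = 1

1.00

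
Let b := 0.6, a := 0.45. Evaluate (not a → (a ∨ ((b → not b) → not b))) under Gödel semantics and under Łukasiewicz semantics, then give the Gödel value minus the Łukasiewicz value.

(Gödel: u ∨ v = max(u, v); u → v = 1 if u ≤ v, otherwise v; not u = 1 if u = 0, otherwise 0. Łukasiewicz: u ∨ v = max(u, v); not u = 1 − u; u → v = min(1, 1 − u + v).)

Gödel evaluation:
  not a: Gödel ¬ of 0.45 = 0 (operand ≠ 0)
  not b: Gödel ¬ of 0.6 = 0 (operand ≠ 0)
  (b → not b): 0.6 > 0, so result = 0
  not b: Gödel ¬ of 0.6 = 0 (operand ≠ 0)
  ((b → not b) → not b): 0 ≤ 0, so result = 1
  (a ∨ ((b → not b) → not b)) = max(0.45, 1) = 1
  (not a → (a ∨ ((b → not b) → not b))): 0 ≤ 1, so result = 1
  Gödel value = 1
Łukasiewicz evaluation:
  not a: Łukasiewicz ¬ gives 1 − 0.45 = 0.55
  not b: Łukasiewicz ¬ gives 1 − 0.6 = 0.4
  (b → not b): min(1, 1 − 0.6 + 0.4) = 0.8
  not b: Łukasiewicz ¬ gives 1 − 0.6 = 0.4
  ((b → not b) → not b): min(1, 1 − 0.8 + 0.4) = 0.6
  (a ∨ ((b → not b) → not b)) = max(0.45, 0.6) = 0.6
  (not a → (a ∨ ((b → not b) → not b))): min(1, 1 − 0.55 + 0.6) = 1
  Łukasiewicz value = 1
Difference: 1 − 1 = 0.00

0.00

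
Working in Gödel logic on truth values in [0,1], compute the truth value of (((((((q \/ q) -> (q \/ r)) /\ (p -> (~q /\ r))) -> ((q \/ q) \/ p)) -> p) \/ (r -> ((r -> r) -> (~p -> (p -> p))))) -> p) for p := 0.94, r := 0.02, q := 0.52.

0.94

(q \/ q) = max(0.52, 0.52) = 0.52
(q \/ r) = max(0.52, 0.02) = 0.52
((q \/ q) -> (q \/ r)): 0.52 ≤ 0.52, so result = 1
~q: Gödel ¬ of 0.52 = 0 (operand ≠ 0)
(~q /\ r) = min(0, 0.02) = 0
(p -> (~q /\ r)): 0.94 > 0, so result = 0
(((q \/ q) -> (q \/ r)) /\ (p -> (~q /\ r))) = min(1, 0) = 0
(q \/ q) = max(0.52, 0.52) = 0.52
((q \/ q) \/ p) = max(0.52, 0.94) = 0.94
((((q \/ q) -> (q \/ r)) /\ (p -> (~q /\ r))) -> ((q \/ q) \/ p)): 0 ≤ 0.94, so result = 1
(((((q \/ q) -> (q \/ r)) /\ (p -> (~q /\ r))) -> ((q \/ q) \/ p)) -> p): 1 > 0.94, so result = 0.94
(r -> r): 0.02 ≤ 0.02, so result = 1
~p: Gödel ¬ of 0.94 = 0 (operand ≠ 0)
(p -> p): 0.94 ≤ 0.94, so result = 1
(~p -> (p -> p)): 0 ≤ 1, so result = 1
((r -> r) -> (~p -> (p -> p))): 1 ≤ 1, so result = 1
(r -> ((r -> r) -> (~p -> (p -> p)))): 0.02 ≤ 1, so result = 1
((((((q \/ q) -> (q \/ r)) /\ (p -> (~q /\ r))) -> ((q \/ q) \/ p)) -> p) \/ (r -> ((r -> r) -> (~p -> (p -> p))))) = max(0.94, 1) = 1
(((((((q \/ q) -> (q \/ r)) /\ (p -> (~q /\ r))) -> ((q \/ q) \/ p)) -> p) \/ (r -> ((r -> r) -> (~p -> (p -> p))))) -> p): 1 > 0.94, so result = 0.94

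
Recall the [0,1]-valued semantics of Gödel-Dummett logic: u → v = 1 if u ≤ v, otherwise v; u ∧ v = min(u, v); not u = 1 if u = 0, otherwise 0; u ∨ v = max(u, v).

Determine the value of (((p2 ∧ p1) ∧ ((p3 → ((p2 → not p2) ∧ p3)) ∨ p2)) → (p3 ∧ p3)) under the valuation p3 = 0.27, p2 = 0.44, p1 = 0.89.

(p2 ∧ p1) = min(0.44, 0.89) = 0.44
not p2: Gödel ¬ of 0.44 = 0 (operand ≠ 0)
(p2 → not p2): 0.44 > 0, so result = 0
((p2 → not p2) ∧ p3) = min(0, 0.27) = 0
(p3 → ((p2 → not p2) ∧ p3)): 0.27 > 0, so result = 0
((p3 → ((p2 → not p2) ∧ p3)) ∨ p2) = max(0, 0.44) = 0.44
((p2 ∧ p1) ∧ ((p3 → ((p2 → not p2) ∧ p3)) ∨ p2)) = min(0.44, 0.44) = 0.44
(p3 ∧ p3) = min(0.27, 0.27) = 0.27
(((p2 ∧ p1) ∧ ((p3 → ((p2 → not p2) ∧ p3)) ∨ p2)) → (p3 ∧ p3)): 0.44 > 0.27, so result = 0.27

0.27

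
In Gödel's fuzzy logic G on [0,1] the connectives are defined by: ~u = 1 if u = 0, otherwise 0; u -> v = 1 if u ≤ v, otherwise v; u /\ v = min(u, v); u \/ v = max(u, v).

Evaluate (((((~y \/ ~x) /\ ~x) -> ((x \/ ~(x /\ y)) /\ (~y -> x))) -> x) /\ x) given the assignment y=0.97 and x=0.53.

~y: Gödel ¬ of 0.97 = 0 (operand ≠ 0)
~x: Gödel ¬ of 0.53 = 0 (operand ≠ 0)
(~y \/ ~x) = max(0, 0) = 0
~x: Gödel ¬ of 0.53 = 0 (operand ≠ 0)
((~y \/ ~x) /\ ~x) = min(0, 0) = 0
(x /\ y) = min(0.53, 0.97) = 0.53
~(x /\ y): Gödel ¬ of 0.53 = 0 (operand ≠ 0)
(x \/ ~(x /\ y)) = max(0.53, 0) = 0.53
~y: Gödel ¬ of 0.97 = 0 (operand ≠ 0)
(~y -> x): 0 ≤ 0.53, so result = 1
((x \/ ~(x /\ y)) /\ (~y -> x)) = min(0.53, 1) = 0.53
(((~y \/ ~x) /\ ~x) -> ((x \/ ~(x /\ y)) /\ (~y -> x))): 0 ≤ 0.53, so result = 1
((((~y \/ ~x) /\ ~x) -> ((x \/ ~(x /\ y)) /\ (~y -> x))) -> x): 1 > 0.53, so result = 0.53
(((((~y \/ ~x) /\ ~x) -> ((x \/ ~(x /\ y)) /\ (~y -> x))) -> x) /\ x) = min(0.53, 0.53) = 0.53

0.53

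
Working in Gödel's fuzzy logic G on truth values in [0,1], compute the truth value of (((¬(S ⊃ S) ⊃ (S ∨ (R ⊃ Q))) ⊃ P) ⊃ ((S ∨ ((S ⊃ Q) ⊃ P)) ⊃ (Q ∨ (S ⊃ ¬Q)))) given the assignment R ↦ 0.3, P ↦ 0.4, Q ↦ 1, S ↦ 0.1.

(S ⊃ S): 0.1 ≤ 0.1, so result = 1
¬(S ⊃ S): Gödel ¬ of 1 = 0 (operand ≠ 0)
(R ⊃ Q): 0.3 ≤ 1, so result = 1
(S ∨ (R ⊃ Q)) = max(0.1, 1) = 1
(¬(S ⊃ S) ⊃ (S ∨ (R ⊃ Q))): 0 ≤ 1, so result = 1
((¬(S ⊃ S) ⊃ (S ∨ (R ⊃ Q))) ⊃ P): 1 > 0.4, so result = 0.4
(S ⊃ Q): 0.1 ≤ 1, so result = 1
((S ⊃ Q) ⊃ P): 1 > 0.4, so result = 0.4
(S ∨ ((S ⊃ Q) ⊃ P)) = max(0.1, 0.4) = 0.4
¬Q: Gödel ¬ of 1 = 0 (operand ≠ 0)
(S ⊃ ¬Q): 0.1 > 0, so result = 0
(Q ∨ (S ⊃ ¬Q)) = max(1, 0) = 1
((S ∨ ((S ⊃ Q) ⊃ P)) ⊃ (Q ∨ (S ⊃ ¬Q))): 0.4 ≤ 1, so result = 1
(((¬(S ⊃ S) ⊃ (S ∨ (R ⊃ Q))) ⊃ P) ⊃ ((S ∨ ((S ⊃ Q) ⊃ P)) ⊃ (Q ∨ (S ⊃ ¬Q)))): 0.4 ≤ 1, so result = 1

1.00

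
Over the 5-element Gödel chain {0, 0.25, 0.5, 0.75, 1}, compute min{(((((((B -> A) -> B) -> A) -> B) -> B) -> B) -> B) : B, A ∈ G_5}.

0.25

The minimum is attained at B = 0.25, A = 0:
  (B -> A): 0.25 > 0, so result = 0
  ((B -> A) -> B): 0 ≤ 0.25, so result = 1
  (((B -> A) -> B) -> A): 1 > 0, so result = 0
  ((((B -> A) -> B) -> A) -> B): 0 ≤ 0.25, so result = 1
  (((((B -> A) -> B) -> A) -> B) -> B): 1 > 0.25, so result = 0.25
  ((((((B -> A) -> B) -> A) -> B) -> B) -> B): 0.25 ≤ 0.25, so result = 1
  (((((((B -> A) -> B) -> A) -> B) -> B) -> B) -> B): 1 > 0.25, so result = 0.25
Checking all 25 assignments confirms none give a value below 0.25.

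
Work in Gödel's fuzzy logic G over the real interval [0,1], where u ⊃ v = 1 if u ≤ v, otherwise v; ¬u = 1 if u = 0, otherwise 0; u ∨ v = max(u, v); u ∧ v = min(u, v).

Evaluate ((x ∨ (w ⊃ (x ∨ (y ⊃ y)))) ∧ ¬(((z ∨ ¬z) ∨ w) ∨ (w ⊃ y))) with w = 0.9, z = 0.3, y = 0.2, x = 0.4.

(y ⊃ y): 0.2 ≤ 0.2, so result = 1
(x ∨ (y ⊃ y)) = max(0.4, 1) = 1
(w ⊃ (x ∨ (y ⊃ y))): 0.9 ≤ 1, so result = 1
(x ∨ (w ⊃ (x ∨ (y ⊃ y)))) = max(0.4, 1) = 1
¬z: Gödel ¬ of 0.3 = 0 (operand ≠ 0)
(z ∨ ¬z) = max(0.3, 0) = 0.3
((z ∨ ¬z) ∨ w) = max(0.3, 0.9) = 0.9
(w ⊃ y): 0.9 > 0.2, so result = 0.2
(((z ∨ ¬z) ∨ w) ∨ (w ⊃ y)) = max(0.9, 0.2) = 0.9
¬(((z ∨ ¬z) ∨ w) ∨ (w ⊃ y)): Gödel ¬ of 0.9 = 0 (operand ≠ 0)
((x ∨ (w ⊃ (x ∨ (y ⊃ y)))) ∧ ¬(((z ∨ ¬z) ∨ w) ∨ (w ⊃ y))) = min(1, 0) = 0

0.00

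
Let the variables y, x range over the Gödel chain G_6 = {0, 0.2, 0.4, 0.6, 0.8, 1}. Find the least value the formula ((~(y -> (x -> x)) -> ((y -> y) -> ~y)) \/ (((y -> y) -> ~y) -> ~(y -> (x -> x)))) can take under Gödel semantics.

1.00

Every assignment gives 1. For instance at y = 0, x = 0:
  (x -> x): 0 ≤ 0, so result = 1
  (y -> (x -> x)): 0 ≤ 1, so result = 1
  ~(y -> (x -> x)): Gödel ¬ of 1 = 0 (operand ≠ 0)
  (y -> y): 0 ≤ 0, so result = 1
  ~y: Gödel ¬ of 0 = 1 (operand is 0)
  ((y -> y) -> ~y): 1 ≤ 1, so result = 1
  (~(y -> (x -> x)) -> ((y -> y) -> ~y)): 0 ≤ 1, so result = 1
  (y -> y): 0 ≤ 0, so result = 1
  ~y: Gödel ¬ of 0 = 1 (operand is 0)
  ((y -> y) -> ~y): 1 ≤ 1, so result = 1
  (x -> x): 0 ≤ 0, so result = 1
  (y -> (x -> x)): 0 ≤ 1, so result = 1
  ~(y -> (x -> x)): Gödel ¬ of 1 = 0 (operand ≠ 0)
  (((y -> y) -> ~y) -> ~(y -> (x -> x))): 1 > 0, so result = 0
  ((~(y -> (x -> x)) -> ((y -> y) -> ~y)) \/ (((y -> y) -> ~y) -> ~(y -> (x -> x)))) = max(1, 0) = 1
All 36 assignments give value 1 — the formula is a G_6-tautology.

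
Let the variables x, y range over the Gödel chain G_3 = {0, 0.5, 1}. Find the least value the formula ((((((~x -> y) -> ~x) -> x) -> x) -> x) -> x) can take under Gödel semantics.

The minimum is attained at x = 0.5, y = 0:
  ~x: Gödel ¬ of 0.5 = 0 (operand ≠ 0)
  (~x -> y): 0 ≤ 0, so result = 1
  ~x: Gödel ¬ of 0.5 = 0 (operand ≠ 0)
  ((~x -> y) -> ~x): 1 > 0, so result = 0
  (((~x -> y) -> ~x) -> x): 0 ≤ 0.5, so result = 1
  ((((~x -> y) -> ~x) -> x) -> x): 1 > 0.5, so result = 0.5
  (((((~x -> y) -> ~x) -> x) -> x) -> x): 0.5 ≤ 0.5, so result = 1
  ((((((~x -> y) -> ~x) -> x) -> x) -> x) -> x): 1 > 0.5, so result = 0.5
Checking all 9 assignments confirms none give a value below 0.50.

0.50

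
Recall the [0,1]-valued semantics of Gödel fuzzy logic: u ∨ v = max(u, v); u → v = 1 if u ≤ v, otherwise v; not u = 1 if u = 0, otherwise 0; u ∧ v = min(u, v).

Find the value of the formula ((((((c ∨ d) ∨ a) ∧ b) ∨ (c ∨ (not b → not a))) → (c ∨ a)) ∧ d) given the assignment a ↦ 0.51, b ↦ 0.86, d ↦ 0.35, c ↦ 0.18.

(c ∨ d) = max(0.18, 0.35) = 0.35
((c ∨ d) ∨ a) = max(0.35, 0.51) = 0.51
(((c ∨ d) ∨ a) ∧ b) = min(0.51, 0.86) = 0.51
not b: Gödel ¬ of 0.86 = 0 (operand ≠ 0)
not a: Gödel ¬ of 0.51 = 0 (operand ≠ 0)
(not b → not a): 0 ≤ 0, so result = 1
(c ∨ (not b → not a)) = max(0.18, 1) = 1
((((c ∨ d) ∨ a) ∧ b) ∨ (c ∨ (not b → not a))) = max(0.51, 1) = 1
(c ∨ a) = max(0.18, 0.51) = 0.51
(((((c ∨ d) ∨ a) ∧ b) ∨ (c ∨ (not b → not a))) → (c ∨ a)): 1 > 0.51, so result = 0.51
((((((c ∨ d) ∨ a) ∧ b) ∨ (c ∨ (not b → not a))) → (c ∨ a)) ∧ d) = min(0.51, 0.35) = 0.35

0.35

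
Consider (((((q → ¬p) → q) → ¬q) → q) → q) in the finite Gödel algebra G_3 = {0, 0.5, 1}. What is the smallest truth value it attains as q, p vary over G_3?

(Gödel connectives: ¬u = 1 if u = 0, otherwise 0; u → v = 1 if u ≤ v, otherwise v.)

0.50

The minimum is attained at q = 0.5, p = 0:
  ¬p: Gödel ¬ of 0 = 1 (operand is 0)
  (q → ¬p): 0.5 ≤ 1, so result = 1
  ((q → ¬p) → q): 1 > 0.5, so result = 0.5
  ¬q: Gödel ¬ of 0.5 = 0 (operand ≠ 0)
  (((q → ¬p) → q) → ¬q): 0.5 > 0, so result = 0
  ((((q → ¬p) → q) → ¬q) → q): 0 ≤ 0.5, so result = 1
  (((((q → ¬p) → q) → ¬q) → q) → q): 1 > 0.5, so result = 0.5
Checking all 9 assignments confirms none give a value below 0.50.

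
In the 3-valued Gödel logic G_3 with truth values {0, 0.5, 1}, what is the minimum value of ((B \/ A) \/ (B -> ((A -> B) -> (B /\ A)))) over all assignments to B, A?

0.50

The minimum is attained at B = 0.5, A = 0:
  (B \/ A) = max(0.5, 0) = 0.5
  (A -> B): 0 ≤ 0.5, so result = 1
  (B /\ A) = min(0.5, 0) = 0
  ((A -> B) -> (B /\ A)): 1 > 0, so result = 0
  (B -> ((A -> B) -> (B /\ A))): 0.5 > 0, so result = 0
  ((B \/ A) \/ (B -> ((A -> B) -> (B /\ A)))) = max(0.5, 0) = 0.5
Checking all 9 assignments confirms none give a value below 0.50.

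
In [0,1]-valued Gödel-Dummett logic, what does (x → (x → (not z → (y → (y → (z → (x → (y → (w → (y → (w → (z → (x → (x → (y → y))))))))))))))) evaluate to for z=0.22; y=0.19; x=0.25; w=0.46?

not z: Gödel ¬ of 0.22 = 0 (operand ≠ 0)
(y → y): 0.19 ≤ 0.19, so result = 1
(x → (y → y)): 0.25 ≤ 1, so result = 1
(x → (x → (y → y))): 0.25 ≤ 1, so result = 1
(z → (x → (x → (y → y)))): 0.22 ≤ 1, so result = 1
(w → (z → (x → (x → (y → y))))): 0.46 ≤ 1, so result = 1
(y → (w → (z → (x → (x → (y → y)))))): 0.19 ≤ 1, so result = 1
(w → (y → (w → (z → (x → (x → (y → y))))))): 0.46 ≤ 1, so result = 1
(y → (w → (y → (w → (z → (x → (x → (y → y)))))))): 0.19 ≤ 1, so result = 1
(x → (y → (w → (y → (w → (z → (x → (x → (y → y))))))))): 0.25 ≤ 1, so result = 1
(z → (x → (y → (w → (y → (w → (z → (x → (x → (y → y)))))))))): 0.22 ≤ 1, so result = 1
(y → (z → (x → (y → (w → (y → (w → (z → (x → (x → (y → y))))))))))): 0.19 ≤ 1, so result = 1
(y → (y → (z → (x → (y → (w → (y → (w → (z → (x → (x → (y → y)))))))))))): 0.19 ≤ 1, so result = 1
(not z → (y → (y → (z → (x → (y → (w → (y → (w → (z → (x → (x → (y → y))))))))))))): 0 ≤ 1, so result = 1
(x → (not z → (y → (y → (z → (x → (y → (w → (y → (w → (z → (x → (x → (y → y)))))))))))))): 0.25 ≤ 1, so result = 1
(x → (x → (not z → (y → (y → (z → (x → (y → (w → (y → (w → (z → (x → (x → (y → y))))))))))))))): 0.25 ≤ 1, so result = 1

1.00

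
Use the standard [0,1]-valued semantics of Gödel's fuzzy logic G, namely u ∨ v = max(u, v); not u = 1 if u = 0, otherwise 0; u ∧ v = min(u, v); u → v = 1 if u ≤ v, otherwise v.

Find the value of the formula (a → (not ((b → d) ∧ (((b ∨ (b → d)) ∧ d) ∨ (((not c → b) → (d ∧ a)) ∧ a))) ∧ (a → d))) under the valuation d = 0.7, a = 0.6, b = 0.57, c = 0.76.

(b → d): 0.57 ≤ 0.7, so result = 1
(b → d): 0.57 ≤ 0.7, so result = 1
(b ∨ (b → d)) = max(0.57, 1) = 1
((b ∨ (b → d)) ∧ d) = min(1, 0.7) = 0.7
not c: Gödel ¬ of 0.76 = 0 (operand ≠ 0)
(not c → b): 0 ≤ 0.57, so result = 1
(d ∧ a) = min(0.7, 0.6) = 0.6
((not c → b) → (d ∧ a)): 1 > 0.6, so result = 0.6
(((not c → b) → (d ∧ a)) ∧ a) = min(0.6, 0.6) = 0.6
(((b ∨ (b → d)) ∧ d) ∨ (((not c → b) → (d ∧ a)) ∧ a)) = max(0.7, 0.6) = 0.7
((b → d) ∧ (((b ∨ (b → d)) ∧ d) ∨ (((not c → b) → (d ∧ a)) ∧ a))) = min(1, 0.7) = 0.7
not ((b → d) ∧ (((b ∨ (b → d)) ∧ d) ∨ (((not c → b) → (d ∧ a)) ∧ a))): Gödel ¬ of 0.7 = 0 (operand ≠ 0)
(a → d): 0.6 ≤ 0.7, so result = 1
(not ((b → d) ∧ (((b ∨ (b → d)) ∧ d) ∨ (((not c → b) → (d ∧ a)) ∧ a))) ∧ (a → d)) = min(0, 1) = 0
(a → (not ((b → d) ∧ (((b ∨ (b → d)) ∧ d) ∨ (((not c → b) → (d ∧ a)) ∧ a))) ∧ (a → d))): 0.6 > 0, so result = 0

0.00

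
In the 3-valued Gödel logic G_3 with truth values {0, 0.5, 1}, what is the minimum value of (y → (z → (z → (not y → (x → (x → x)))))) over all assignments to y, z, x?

Every assignment gives 1. For instance at y = 0, z = 0, x = 0:
  not y: Gödel ¬ of 0 = 1 (operand is 0)
  (x → x): 0 ≤ 0, so result = 1
  (x → (x → x)): 0 ≤ 1, so result = 1
  (not y → (x → (x → x))): 1 ≤ 1, so result = 1
  (z → (not y → (x → (x → x)))): 0 ≤ 1, so result = 1
  (z → (z → (not y → (x → (x → x))))): 0 ≤ 1, so result = 1
  (y → (z → (z → (not y → (x → (x → x)))))): 0 ≤ 1, so result = 1
All 27 assignments give value 1 — the formula is a G_3-tautology.

1.00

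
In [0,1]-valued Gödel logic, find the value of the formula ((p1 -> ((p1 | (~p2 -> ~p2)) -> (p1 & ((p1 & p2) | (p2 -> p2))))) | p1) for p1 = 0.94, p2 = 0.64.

1.00

~p2: Gödel ¬ of 0.64 = 0 (operand ≠ 0)
~p2: Gödel ¬ of 0.64 = 0 (operand ≠ 0)
(~p2 -> ~p2): 0 ≤ 0, so result = 1
(p1 | (~p2 -> ~p2)) = max(0.94, 1) = 1
(p1 & p2) = min(0.94, 0.64) = 0.64
(p2 -> p2): 0.64 ≤ 0.64, so result = 1
((p1 & p2) | (p2 -> p2)) = max(0.64, 1) = 1
(p1 & ((p1 & p2) | (p2 -> p2))) = min(0.94, 1) = 0.94
((p1 | (~p2 -> ~p2)) -> (p1 & ((p1 & p2) | (p2 -> p2)))): 1 > 0.94, so result = 0.94
(p1 -> ((p1 | (~p2 -> ~p2)) -> (p1 & ((p1 & p2) | (p2 -> p2))))): 0.94 ≤ 0.94, so result = 1
((p1 -> ((p1 | (~p2 -> ~p2)) -> (p1 & ((p1 & p2) | (p2 -> p2))))) | p1) = max(1, 0.94) = 1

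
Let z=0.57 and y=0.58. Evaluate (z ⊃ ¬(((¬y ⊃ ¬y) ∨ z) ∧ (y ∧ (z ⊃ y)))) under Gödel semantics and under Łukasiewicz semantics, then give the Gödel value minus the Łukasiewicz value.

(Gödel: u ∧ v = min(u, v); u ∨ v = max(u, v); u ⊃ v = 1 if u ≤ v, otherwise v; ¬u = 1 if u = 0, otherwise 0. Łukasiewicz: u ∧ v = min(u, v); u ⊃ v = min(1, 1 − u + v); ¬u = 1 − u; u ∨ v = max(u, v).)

-0.85

Gödel evaluation:
  ¬y: Gödel ¬ of 0.58 = 0 (operand ≠ 0)
  ¬y: Gödel ¬ of 0.58 = 0 (operand ≠ 0)
  (¬y ⊃ ¬y): 0 ≤ 0, so result = 1
  ((¬y ⊃ ¬y) ∨ z) = max(1, 0.57) = 1
  (z ⊃ y): 0.57 ≤ 0.58, so result = 1
  (y ∧ (z ⊃ y)) = min(0.58, 1) = 0.58
  (((¬y ⊃ ¬y) ∨ z) ∧ (y ∧ (z ⊃ y))) = min(1, 0.58) = 0.58
  ¬(((¬y ⊃ ¬y) ∨ z) ∧ (y ∧ (z ⊃ y))): Gödel ¬ of 0.58 = 0 (operand ≠ 0)
  (z ⊃ ¬(((¬y ⊃ ¬y) ∨ z) ∧ (y ∧ (z ⊃ y)))): 0.57 > 0, so result = 0
  Gödel value = 0
Łukasiewicz evaluation:
  ¬y: Łukasiewicz ¬ gives 1 − 0.58 = 0.42
  ¬y: Łukasiewicz ¬ gives 1 − 0.58 = 0.42
  (¬y ⊃ ¬y): min(1, 1 − 0.42 + 0.42) = 1
  ((¬y ⊃ ¬y) ∨ z) = max(1, 0.57) = 1
  (z ⊃ y): min(1, 1 − 0.57 + 0.58) = 1
  (y ∧ (z ⊃ y)) = min(0.58, 1) = 0.58
  (((¬y ⊃ ¬y) ∨ z) ∧ (y ∧ (z ⊃ y))) = min(1, 0.58) = 0.58
  ¬(((¬y ⊃ ¬y) ∨ z) ∧ (y ∧ (z ⊃ y))): Łukasiewicz ¬ gives 1 − 0.58 = 0.42
  (z ⊃ ¬(((¬y ⊃ ¬y) ∨ z) ∧ (y ∧ (z ⊃ y)))): min(1, 1 − 0.57 + 0.42) = 0.85
  Łukasiewicz value = 0.85
Difference: 0 − 0.85 = -0.85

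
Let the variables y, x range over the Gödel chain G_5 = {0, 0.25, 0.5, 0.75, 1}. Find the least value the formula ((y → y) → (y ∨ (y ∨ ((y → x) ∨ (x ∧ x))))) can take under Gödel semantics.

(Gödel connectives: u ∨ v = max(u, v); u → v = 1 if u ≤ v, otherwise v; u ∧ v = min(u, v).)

0.25

The minimum is attained at y = 0.25, x = 0:
  (y → y): 0.25 ≤ 0.25, so result = 1
  (y → x): 0.25 > 0, so result = 0
  (x ∧ x) = min(0, 0) = 0
  ((y → x) ∨ (x ∧ x)) = max(0, 0) = 0
  (y ∨ ((y → x) ∨ (x ∧ x))) = max(0.25, 0) = 0.25
  (y ∨ (y ∨ ((y → x) ∨ (x ∧ x)))) = max(0.25, 0.25) = 0.25
  ((y → y) → (y ∨ (y ∨ ((y → x) ∨ (x ∧ x))))): 1 > 0.25, so result = 0.25
Checking all 25 assignments confirms none give a value below 0.25.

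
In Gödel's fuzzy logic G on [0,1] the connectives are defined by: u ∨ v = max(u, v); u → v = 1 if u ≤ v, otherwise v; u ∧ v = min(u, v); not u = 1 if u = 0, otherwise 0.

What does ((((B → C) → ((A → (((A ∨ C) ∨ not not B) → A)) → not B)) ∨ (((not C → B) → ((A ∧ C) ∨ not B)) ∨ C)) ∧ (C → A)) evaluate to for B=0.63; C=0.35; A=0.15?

0.15

(B → C): 0.63 > 0.35, so result = 0.35
(A ∨ C) = max(0.15, 0.35) = 0.35
not B: Gödel ¬ of 0.63 = 0 (operand ≠ 0)
not not B: Gödel ¬ of 0 = 1 (operand is 0)
((A ∨ C) ∨ not not B) = max(0.35, 1) = 1
(((A ∨ C) ∨ not not B) → A): 1 > 0.15, so result = 0.15
(A → (((A ∨ C) ∨ not not B) → A)): 0.15 ≤ 0.15, so result = 1
not B: Gödel ¬ of 0.63 = 0 (operand ≠ 0)
((A → (((A ∨ C) ∨ not not B) → A)) → not B): 1 > 0, so result = 0
((B → C) → ((A → (((A ∨ C) ∨ not not B) → A)) → not B)): 0.35 > 0, so result = 0
not C: Gödel ¬ of 0.35 = 0 (operand ≠ 0)
(not C → B): 0 ≤ 0.63, so result = 1
(A ∧ C) = min(0.15, 0.35) = 0.15
not B: Gödel ¬ of 0.63 = 0 (operand ≠ 0)
((A ∧ C) ∨ not B) = max(0.15, 0) = 0.15
((not C → B) → ((A ∧ C) ∨ not B)): 1 > 0.15, so result = 0.15
(((not C → B) → ((A ∧ C) ∨ not B)) ∨ C) = max(0.15, 0.35) = 0.35
(((B → C) → ((A → (((A ∨ C) ∨ not not B) → A)) → not B)) ∨ (((not C → B) → ((A ∧ C) ∨ not B)) ∨ C)) = max(0, 0.35) = 0.35
(C → A): 0.35 > 0.15, so result = 0.15
((((B → C) → ((A → (((A ∨ C) ∨ not not B) → A)) → not B)) ∨ (((not C → B) → ((A ∧ C) ∨ not B)) ∨ C)) ∧ (C → A)) = min(0.35, 0.15) = 0.15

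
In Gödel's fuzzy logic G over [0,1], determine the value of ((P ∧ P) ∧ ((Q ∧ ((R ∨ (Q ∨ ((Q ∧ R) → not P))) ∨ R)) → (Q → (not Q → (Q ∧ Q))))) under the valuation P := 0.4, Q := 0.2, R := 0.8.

0.40

(P ∧ P) = min(0.4, 0.4) = 0.4
(Q ∧ R) = min(0.2, 0.8) = 0.2
not P: Gödel ¬ of 0.4 = 0 (operand ≠ 0)
((Q ∧ R) → not P): 0.2 > 0, so result = 0
(Q ∨ ((Q ∧ R) → not P)) = max(0.2, 0) = 0.2
(R ∨ (Q ∨ ((Q ∧ R) → not P))) = max(0.8, 0.2) = 0.8
((R ∨ (Q ∨ ((Q ∧ R) → not P))) ∨ R) = max(0.8, 0.8) = 0.8
(Q ∧ ((R ∨ (Q ∨ ((Q ∧ R) → not P))) ∨ R)) = min(0.2, 0.8) = 0.2
not Q: Gödel ¬ of 0.2 = 0 (operand ≠ 0)
(Q ∧ Q) = min(0.2, 0.2) = 0.2
(not Q → (Q ∧ Q)): 0 ≤ 0.2, so result = 1
(Q → (not Q → (Q ∧ Q))): 0.2 ≤ 1, so result = 1
((Q ∧ ((R ∨ (Q ∨ ((Q ∧ R) → not P))) ∨ R)) → (Q → (not Q → (Q ∧ Q)))): 0.2 ≤ 1, so result = 1
((P ∧ P) ∧ ((Q ∧ ((R ∨ (Q ∨ ((Q ∧ R) → not P))) ∨ R)) → (Q → (not Q → (Q ∧ Q))))) = min(0.4, 1) = 0.4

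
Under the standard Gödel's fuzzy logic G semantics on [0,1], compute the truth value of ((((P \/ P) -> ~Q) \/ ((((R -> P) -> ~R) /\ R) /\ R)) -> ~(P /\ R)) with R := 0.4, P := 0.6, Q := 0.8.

(P \/ P) = max(0.6, 0.6) = 0.6
~Q: Gödel ¬ of 0.8 = 0 (operand ≠ 0)
((P \/ P) -> ~Q): 0.6 > 0, so result = 0
(R -> P): 0.4 ≤ 0.6, so result = 1
~R: Gödel ¬ of 0.4 = 0 (operand ≠ 0)
((R -> P) -> ~R): 1 > 0, so result = 0
(((R -> P) -> ~R) /\ R) = min(0, 0.4) = 0
((((R -> P) -> ~R) /\ R) /\ R) = min(0, 0.4) = 0
(((P \/ P) -> ~Q) \/ ((((R -> P) -> ~R) /\ R) /\ R)) = max(0, 0) = 0
(P /\ R) = min(0.6, 0.4) = 0.4
~(P /\ R): Gödel ¬ of 0.4 = 0 (operand ≠ 0)
((((P \/ P) -> ~Q) \/ ((((R -> P) -> ~R) /\ R) /\ R)) -> ~(P /\ R)): 0 ≤ 0, so result = 1

1.00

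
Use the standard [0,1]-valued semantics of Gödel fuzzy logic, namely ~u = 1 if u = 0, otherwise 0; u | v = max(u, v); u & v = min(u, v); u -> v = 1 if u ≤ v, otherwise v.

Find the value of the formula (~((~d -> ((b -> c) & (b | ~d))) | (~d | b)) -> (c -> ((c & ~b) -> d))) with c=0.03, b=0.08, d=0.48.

~d: Gödel ¬ of 0.48 = 0 (operand ≠ 0)
(b -> c): 0.08 > 0.03, so result = 0.03
~d: Gödel ¬ of 0.48 = 0 (operand ≠ 0)
(b | ~d) = max(0.08, 0) = 0.08
((b -> c) & (b | ~d)) = min(0.03, 0.08) = 0.03
(~d -> ((b -> c) & (b | ~d))): 0 ≤ 0.03, so result = 1
~d: Gödel ¬ of 0.48 = 0 (operand ≠ 0)
(~d | b) = max(0, 0.08) = 0.08
((~d -> ((b -> c) & (b | ~d))) | (~d | b)) = max(1, 0.08) = 1
~((~d -> ((b -> c) & (b | ~d))) | (~d | b)): Gödel ¬ of 1 = 0 (operand ≠ 0)
~b: Gödel ¬ of 0.08 = 0 (operand ≠ 0)
(c & ~b) = min(0.03, 0) = 0
((c & ~b) -> d): 0 ≤ 0.48, so result = 1
(c -> ((c & ~b) -> d)): 0.03 ≤ 1, so result = 1
(~((~d -> ((b -> c) & (b | ~d))) | (~d | b)) -> (c -> ((c & ~b) -> d))): 0 ≤ 1, so result = 1

1.00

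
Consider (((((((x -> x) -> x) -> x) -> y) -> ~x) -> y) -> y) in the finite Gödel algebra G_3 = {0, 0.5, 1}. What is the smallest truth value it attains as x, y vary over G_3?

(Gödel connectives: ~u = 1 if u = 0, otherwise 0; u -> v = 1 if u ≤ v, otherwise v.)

The minimum is attained at x = 0.5, y = 0.5:
  (x -> x): 0.5 ≤ 0.5, so result = 1
  ((x -> x) -> x): 1 > 0.5, so result = 0.5
  (((x -> x) -> x) -> x): 0.5 ≤ 0.5, so result = 1
  ((((x -> x) -> x) -> x) -> y): 1 > 0.5, so result = 0.5
  ~x: Gödel ¬ of 0.5 = 0 (operand ≠ 0)
  (((((x -> x) -> x) -> x) -> y) -> ~x): 0.5 > 0, so result = 0
  ((((((x -> x) -> x) -> x) -> y) -> ~x) -> y): 0 ≤ 0.5, so result = 1
  (((((((x -> x) -> x) -> x) -> y) -> ~x) -> y) -> y): 1 > 0.5, so result = 0.5
Checking all 9 assignments confirms none give a value below 0.50.

0.50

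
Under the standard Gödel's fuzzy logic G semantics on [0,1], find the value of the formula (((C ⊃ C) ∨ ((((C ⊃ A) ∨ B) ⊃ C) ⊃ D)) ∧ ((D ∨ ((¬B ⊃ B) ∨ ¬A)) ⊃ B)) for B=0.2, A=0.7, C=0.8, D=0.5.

0.20

(C ⊃ C): 0.8 ≤ 0.8, so result = 1
(C ⊃ A): 0.8 > 0.7, so result = 0.7
((C ⊃ A) ∨ B) = max(0.7, 0.2) = 0.7
(((C ⊃ A) ∨ B) ⊃ C): 0.7 ≤ 0.8, so result = 1
((((C ⊃ A) ∨ B) ⊃ C) ⊃ D): 1 > 0.5, so result = 0.5
((C ⊃ C) ∨ ((((C ⊃ A) ∨ B) ⊃ C) ⊃ D)) = max(1, 0.5) = 1
¬B: Gödel ¬ of 0.2 = 0 (operand ≠ 0)
(¬B ⊃ B): 0 ≤ 0.2, so result = 1
¬A: Gödel ¬ of 0.7 = 0 (operand ≠ 0)
((¬B ⊃ B) ∨ ¬A) = max(1, 0) = 1
(D ∨ ((¬B ⊃ B) ∨ ¬A)) = max(0.5, 1) = 1
((D ∨ ((¬B ⊃ B) ∨ ¬A)) ⊃ B): 1 > 0.2, so result = 0.2
(((C ⊃ C) ∨ ((((C ⊃ A) ∨ B) ⊃ C) ⊃ D)) ∧ ((D ∨ ((¬B ⊃ B) ∨ ¬A)) ⊃ B)) = min(1, 0.2) = 0.2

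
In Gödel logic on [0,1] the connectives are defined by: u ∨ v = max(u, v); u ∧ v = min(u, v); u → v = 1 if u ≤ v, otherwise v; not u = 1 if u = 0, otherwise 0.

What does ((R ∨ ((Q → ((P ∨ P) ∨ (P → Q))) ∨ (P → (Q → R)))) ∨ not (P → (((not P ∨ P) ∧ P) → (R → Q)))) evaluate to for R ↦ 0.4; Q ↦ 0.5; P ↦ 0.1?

1.00

(P ∨ P) = max(0.1, 0.1) = 0.1
(P → Q): 0.1 ≤ 0.5, so result = 1
((P ∨ P) ∨ (P → Q)) = max(0.1, 1) = 1
(Q → ((P ∨ P) ∨ (P → Q))): 0.5 ≤ 1, so result = 1
(Q → R): 0.5 > 0.4, so result = 0.4
(P → (Q → R)): 0.1 ≤ 0.4, so result = 1
((Q → ((P ∨ P) ∨ (P → Q))) ∨ (P → (Q → R))) = max(1, 1) = 1
(R ∨ ((Q → ((P ∨ P) ∨ (P → Q))) ∨ (P → (Q → R)))) = max(0.4, 1) = 1
not P: Gödel ¬ of 0.1 = 0 (operand ≠ 0)
(not P ∨ P) = max(0, 0.1) = 0.1
((not P ∨ P) ∧ P) = min(0.1, 0.1) = 0.1
(R → Q): 0.4 ≤ 0.5, so result = 1
(((not P ∨ P) ∧ P) → (R → Q)): 0.1 ≤ 1, so result = 1
(P → (((not P ∨ P) ∧ P) → (R → Q))): 0.1 ≤ 1, so result = 1
not (P → (((not P ∨ P) ∧ P) → (R → Q))): Gödel ¬ of 1 = 0 (operand ≠ 0)
((R ∨ ((Q → ((P ∨ P) ∨ (P → Q))) ∨ (P → (Q → R)))) ∨ not (P → (((not P ∨ P) ∧ P) → (R → Q)))) = max(1, 0) = 1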